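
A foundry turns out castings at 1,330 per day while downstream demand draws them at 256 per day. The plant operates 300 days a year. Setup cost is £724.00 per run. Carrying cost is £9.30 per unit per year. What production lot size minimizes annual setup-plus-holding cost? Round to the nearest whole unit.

Q* ≈ 3,848 castings

Annual demand D = 256 × 300 = 76,800.
Production build-up factor (1 − d/p) = 1 − 256/1,330 = 0.8075.
Q* = √(2DS / (H(1 − d/p))) = √(2 × 76,800 × 724 / (9.3 × 0.8075)).
= √(111,206,400 / 7.5099) ≈ 3848.107.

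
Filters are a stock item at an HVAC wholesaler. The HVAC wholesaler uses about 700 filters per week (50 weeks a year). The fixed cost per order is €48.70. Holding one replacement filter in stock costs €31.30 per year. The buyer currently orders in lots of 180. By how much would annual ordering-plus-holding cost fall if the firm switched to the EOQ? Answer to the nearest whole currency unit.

Extra cost ≈ €1,957 per year

Annual demand D = 700 × 50 = 35,000.
EOQ = √(2DS/H) = √(2 × 35,000 × 48.7 / 31.3) ≈ 330.02.
Cost at Q* = (D/Q*)S + (Q*/2)H = √(2DSH) ≈ €10,329.65.
Cost at Q = 180: (35,000/180)×48.7 + (180/2)×31.3 = €9,469.44 + €2,817.00 = €12,286.44.
Excess = €12,286.44 − €10,329.65 = €1,956.79.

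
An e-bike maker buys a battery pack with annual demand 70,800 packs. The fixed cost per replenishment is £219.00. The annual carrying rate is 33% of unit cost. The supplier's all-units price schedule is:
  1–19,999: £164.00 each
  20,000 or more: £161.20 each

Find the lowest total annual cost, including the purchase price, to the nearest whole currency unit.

Holding cost per unit per year at price C is H = 0.33·C.
Evaluate total cost at each tier's feasible EOQ or, if the EOQ is below the tier, at the tier's minimum quantity.
EOQ at £164.00 = 757.0 (feasible in tier 1): TC = 70,800×£164.00 + (70,800/757.0)×219 + (757.0/2)×0.33×£164.00 = £11,652,166.85.
EOQ at £161.20 = 763.5 < 20000, so use break Q=20000: TC = 70,800×£161.20 + (70,800/20000.0)×219 + (20000.0/2)×0.33×£161.20 = £11,945,695.26.
Lowest total cost among the candidates is at Q = 757.0.

TC* ≈ £11,652,167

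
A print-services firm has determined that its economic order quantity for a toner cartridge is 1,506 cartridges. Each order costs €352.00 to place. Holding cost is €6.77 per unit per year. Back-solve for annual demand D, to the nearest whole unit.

Invert the EOQ relation Q*² = 2DS/H.
From Q* = √(2DS/H): D = Q*²H / (2S) = 1,506² × 6.77 / (2 × 352) = 21810.517.

D ≈ 21,811 cartridges per year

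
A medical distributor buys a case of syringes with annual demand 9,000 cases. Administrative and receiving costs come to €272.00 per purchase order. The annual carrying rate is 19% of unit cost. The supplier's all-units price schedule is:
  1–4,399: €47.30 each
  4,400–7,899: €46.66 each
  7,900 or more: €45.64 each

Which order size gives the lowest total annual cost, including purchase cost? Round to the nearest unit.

Q* ≈ 738 cases

Holding cost per unit per year at price C is H = 0.19·C.
Evaluate total cost at each tier's feasible EOQ or, if the EOQ is below the tier, at the tier's minimum quantity.
EOQ at €47.30 = 738.1 (feasible in tier 1): TC = 9,000×€47.30 + (9,000/738.1)×272 + (738.1/2)×0.19×€47.30 = €432,333.28.
EOQ at €46.66 = 743.1 < 4400, so use break Q=4400: TC = 9,000×€46.66 + (9,000/4400.0)×272 + (4400.0/2)×0.19×€46.66 = €440,000.24.
EOQ at €45.64 = 751.4 < 7900, so use break Q=7900: TC = 9,000×€45.64 + (9,000/7900.0)×272 + (7900.0/2)×0.19×€45.64 = €445,322.69.
Lowest total cost is €432,333.28 at Q = 738.1.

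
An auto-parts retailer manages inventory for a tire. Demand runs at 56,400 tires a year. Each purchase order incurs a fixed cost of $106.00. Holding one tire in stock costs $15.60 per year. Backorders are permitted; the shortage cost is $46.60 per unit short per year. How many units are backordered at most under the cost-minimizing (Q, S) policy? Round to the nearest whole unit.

With planned backorders, Q* = √(2DS/H) · √((H+B)/B).
√(2DS/H) = √(2 × 56,400 × 106 / 15.6) = 875.478.
√((H+B)/B) = √((15.6+46.6)/46.6) = 1.1553.
Q* ≈ 1011.457.
S* = Q* · H/(H+B) = 1011.457 × 15.6/62.2 ≈ 253.677.

S* ≈ 254 tires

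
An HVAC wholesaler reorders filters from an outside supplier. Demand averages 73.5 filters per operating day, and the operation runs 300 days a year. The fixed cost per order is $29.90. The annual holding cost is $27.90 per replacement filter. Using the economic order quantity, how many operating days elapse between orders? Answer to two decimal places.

T ≈ 2.96 days

Annual demand D = 73.5 × 300 = 22,050.
Q* = √(2DS/H) = √(2 × 22,050 × 29.9 / 27.9) ≈ 217.40.
Cycle time = Q*/D × 300 = 217.40 / 22,050 × 300 ≈ 2.958 days.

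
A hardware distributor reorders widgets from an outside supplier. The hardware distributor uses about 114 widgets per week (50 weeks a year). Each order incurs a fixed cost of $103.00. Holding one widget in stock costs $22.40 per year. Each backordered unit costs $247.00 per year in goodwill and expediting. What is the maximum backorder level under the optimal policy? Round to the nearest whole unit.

Annual demand D = 114 × 50 = 5,700.
With planned backorders, Q* = √(2DS/H) · √((H+B)/B).
√(2DS/H) = √(2 × 5,700 × 103 / 22.4) = 228.953.
√((H+B)/B) = √((22.4+247)/247) = 1.0444.
Q* ≈ 239.110.
S* = Q* · H/(H+B) = 239.110 × 22.4/269.4 ≈ 19.881.

S* ≈ 20 widgets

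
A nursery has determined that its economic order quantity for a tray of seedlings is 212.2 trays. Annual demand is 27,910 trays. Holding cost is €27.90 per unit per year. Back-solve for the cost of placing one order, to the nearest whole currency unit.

Squaring Q* = √(2DS/H) gives Q*² = 2DS/H.
From Q* = √(2DS/H): S = Q*²H / (2D) = 212.2² × 27.9 / (2 × 27,910) = 22.5064.

S ≈ €23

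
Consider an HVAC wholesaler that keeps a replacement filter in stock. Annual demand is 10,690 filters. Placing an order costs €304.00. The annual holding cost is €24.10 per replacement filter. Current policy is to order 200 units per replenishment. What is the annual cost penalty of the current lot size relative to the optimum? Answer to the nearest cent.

EOQ = √(2DS/H) = √(2 × 10,690 × 304 / 24.1) ≈ 519.32.
Cost at Q* = (D/Q*)S + (Q*/2)H = √(2DSH) ≈ €12,515.53.
Cost at Q = 200: (10,690/200)×304 + (200/2)×24.1 = €16,248.80 + €2,410.00 = €18,658.80.
Excess = €18,658.80 − €12,515.53 = €6,143.27.

Extra cost ≈ €6,143.27 per year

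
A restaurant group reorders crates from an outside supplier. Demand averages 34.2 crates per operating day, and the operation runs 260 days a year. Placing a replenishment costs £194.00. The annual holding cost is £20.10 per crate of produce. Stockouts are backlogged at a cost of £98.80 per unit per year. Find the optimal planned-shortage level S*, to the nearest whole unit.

Annual demand D = 34.2 × 260 = 8,892.
With planned backorders, Q* = √(2DS/H) · √((H+B)/B).
√(2DS/H) = √(2 × 8,892 × 194 / 20.1) = 414.303.
√((H+B)/B) = √((20.1+98.8)/98.8) = 1.0970.
Q* ≈ 454.496.
S* = Q* · H/(H+B) = 454.496 × 20.1/118.9 ≈ 76.832.

S* ≈ 77 crates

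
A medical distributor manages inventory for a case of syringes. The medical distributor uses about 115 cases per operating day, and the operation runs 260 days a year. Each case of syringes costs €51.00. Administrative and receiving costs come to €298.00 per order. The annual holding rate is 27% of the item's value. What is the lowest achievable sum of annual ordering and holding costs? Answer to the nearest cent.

Annual demand D = 115 × 260 = 29,900.
Holding cost H = 0.27 × €51.00 = €13.7700 per unit per year.
EOQ = √(2DS/H) = √(2 × 29,900 × 298 / 13.77) ≈ 1137.61.
At the optimum the two cost components are equal, so total cost = 2·(Q*/2)H = Q*·H.
Minimum total = √(2DSH) = √(2 × 29,900 × 298 × 13.77) ≈ 15664.830.

TC* ≈ €15,664.83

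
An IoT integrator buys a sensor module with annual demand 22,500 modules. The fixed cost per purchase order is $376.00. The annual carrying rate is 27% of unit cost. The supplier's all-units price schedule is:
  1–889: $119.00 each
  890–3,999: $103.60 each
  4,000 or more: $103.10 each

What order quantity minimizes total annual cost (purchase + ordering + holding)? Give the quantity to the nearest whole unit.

Holding cost per unit per year at price C is H = 0.27·C.
Candidates are each tier's EOQ (if it falls in that tier) and each price-break quantity.
EOQ at $119.00 = 725.7 (feasible in tier 1): TC = 22,500×$119.00 + (22,500/725.7)×376 + (725.7/2)×0.27×$119.00 = $2,700,816.08.
EOQ at $103.60 = 777.7 < 890, so use break Q=890: TC = 22,500×$103.60 + (22,500/890.0)×376 + (890.0/2)×0.27×$103.60 = $2,352,953.16.
EOQ at $103.10 = 779.6 < 4000, so use break Q=4000: TC = 22,500×$103.10 + (22,500/4000.0)×376 + (4000.0/2)×0.27×$103.10 = $2,377,539.00.
Lowest total cost is $2,352,953.16 at Q = 890.0.

Q* ≈ 890 modules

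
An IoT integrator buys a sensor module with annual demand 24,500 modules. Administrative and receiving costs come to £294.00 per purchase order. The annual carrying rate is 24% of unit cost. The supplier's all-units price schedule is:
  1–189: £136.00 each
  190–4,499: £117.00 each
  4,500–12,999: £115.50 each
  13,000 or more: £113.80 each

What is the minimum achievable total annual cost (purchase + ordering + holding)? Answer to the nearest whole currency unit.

TC* ≈ £2,886,613

Holding cost per unit per year at price C is H = 0.24·C.
Candidates are each tier's EOQ (if it falls in that tier) and each price-break quantity.
Tier 1 (£136.00): EOQ = 664.3 exceeds tier's upper bound 189, so this tier is dominated.
EOQ at £117.00 = 716.3 (feasible in tier 2): TC = 24,500×£117.00 + (24,500/716.3)×294 + (716.3/2)×0.24×£117.00 = £2,886,612.69.
EOQ at £115.50 = 720.9 < 4500, so use break Q=4500: TC = 24,500×£115.50 + (24,500/4500.0)×294 + (4500.0/2)×0.24×£115.50 = £2,893,720.67.
EOQ at £113.80 = 726.3 < 13000, so use break Q=13000: TC = 24,500×£113.80 + (24,500/13000.0)×294 + (13000.0/2)×0.24×£113.80 = £2,966,182.08.
Lowest total cost among the candidates is at Q = 716.3.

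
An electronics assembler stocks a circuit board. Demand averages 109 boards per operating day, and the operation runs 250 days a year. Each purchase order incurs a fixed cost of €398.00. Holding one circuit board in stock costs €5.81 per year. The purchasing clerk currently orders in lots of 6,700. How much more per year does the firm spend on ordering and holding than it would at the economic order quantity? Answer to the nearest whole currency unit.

Annual demand D = 109 × 250 = 27,250.
EOQ = √(2DS/H) = √(2 × 27,250 × 398 / 5.81) ≈ 1932.20.
Cost at Q* = (D/Q*)S + (Q*/2)H = √(2DSH) ≈ €11,226.07.
Cost at Q = 6,700: (27,250/6,700)×398 + (6,700/2)×5.81 = €1,618.73 + €19,463.50 = €21,082.23.
Excess = €21,082.23 − €11,226.07 = €9,856.16.

Extra cost ≈ €9,856 per year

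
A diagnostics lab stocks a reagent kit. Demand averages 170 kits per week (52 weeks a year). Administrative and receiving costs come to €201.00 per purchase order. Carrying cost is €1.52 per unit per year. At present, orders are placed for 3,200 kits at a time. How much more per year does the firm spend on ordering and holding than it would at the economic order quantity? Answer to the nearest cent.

Extra cost ≈ €663.13 per year

Annual demand D = 170 × 52 = 8,840.
EOQ = √(2DS/H) = √(2 × 8,840 × 201 / 1.52) ≈ 1529.03.
Cost at Q* = (D/Q*)S + (Q*/2)H = √(2DSH) ≈ €2,324.13.
Cost at Q = 3,200: (8,840/3,200)×201 + (3,200/2)×1.52 = €555.26 + €2,432.00 = €2,987.26.
Excess = €2,987.26 − €2,324.13 = €663.13.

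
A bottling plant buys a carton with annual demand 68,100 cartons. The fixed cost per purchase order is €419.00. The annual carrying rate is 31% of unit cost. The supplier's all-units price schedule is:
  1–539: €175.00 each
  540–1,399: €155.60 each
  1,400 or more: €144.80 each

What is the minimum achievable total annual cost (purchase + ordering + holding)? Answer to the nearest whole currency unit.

Holding cost per unit per year at price C is H = 0.31·C.
Candidates are each tier's EOQ (if it falls in that tier) and each price-break quantity.
Tier 1 (€175.00): EOQ = 1025.6 exceeds tier's upper bound 539, so this tier is dominated.
EOQ at €155.60 = 1087.7 (feasible in tier 2): TC = 68,100×€155.60 + (68,100/1087.7)×419 + (1087.7/2)×0.31×€155.60 = €10,648,826.39.
EOQ at €144.80 = 1127.5 < 1400, so use break Q=1400: TC = 68,100×€144.80 + (68,100/1400.0)×419 + (1400.0/2)×0.31×€144.80 = €9,912,682.96.
Lowest total cost among the candidates is at Q = 1400.0.

TC* ≈ €9,912,683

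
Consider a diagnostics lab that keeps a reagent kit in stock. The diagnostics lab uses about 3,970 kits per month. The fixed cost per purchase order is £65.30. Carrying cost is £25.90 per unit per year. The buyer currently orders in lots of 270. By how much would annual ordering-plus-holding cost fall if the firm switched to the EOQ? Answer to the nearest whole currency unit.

Extra cost ≈ £2,324 per year

Annual demand D = 3,970 × 12 = 47,640.
EOQ = √(2DS/H) = √(2 × 47,640 × 65.3 / 25.9) ≈ 490.13.
Cost at Q* = (D/Q*)S + (Q*/2)H = √(2DSH) ≈ £12,694.26.
Cost at Q = 270: (47,640/270)×65.3 + (270/2)×25.9 = £11,521.82 + £3,496.50 = £15,018.32.
Excess = £15,018.32 − £12,694.26 = £2,324.06.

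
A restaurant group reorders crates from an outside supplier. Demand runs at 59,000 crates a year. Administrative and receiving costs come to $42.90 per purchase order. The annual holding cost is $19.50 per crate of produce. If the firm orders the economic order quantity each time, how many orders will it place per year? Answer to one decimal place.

Q* = √(2DS/H) = √(2 × 59,000 × 42.9 / 19.5) ≈ 509.51.
Orders per year = D / Q* = 59,000 / 509.51 ≈ 115.798.

N ≈ 115.8 orders per year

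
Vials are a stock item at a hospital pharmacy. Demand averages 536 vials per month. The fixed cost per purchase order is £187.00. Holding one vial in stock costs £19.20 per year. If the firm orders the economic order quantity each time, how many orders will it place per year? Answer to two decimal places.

Annual demand D = 536 × 12 = 6,432.
The optimal lot size = √(2DS/H) = √(2 × 6,432 × 187 / 19.2) ≈ 353.96.
Orders per year = D / Q* = 6,432 / 353.96 ≈ 18.171.

N ≈ 18.17 orders per year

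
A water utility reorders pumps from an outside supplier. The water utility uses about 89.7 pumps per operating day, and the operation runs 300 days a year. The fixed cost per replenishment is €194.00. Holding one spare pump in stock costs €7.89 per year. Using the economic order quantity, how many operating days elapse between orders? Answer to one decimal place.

Annual demand D = 89.7 × 300 = 26,910.
The optimal lot size = √(2DS/H) = √(2 × 26,910 × 194 / 7.89) ≈ 1150.36.
Cycle time = Q*/D × 300 = 1150.36 / 26,910 × 300 ≈ 12.825 days.

T ≈ 12.8 days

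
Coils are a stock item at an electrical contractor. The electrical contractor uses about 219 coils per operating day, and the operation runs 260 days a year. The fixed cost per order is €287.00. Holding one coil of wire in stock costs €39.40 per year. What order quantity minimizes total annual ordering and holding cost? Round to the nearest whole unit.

Q* ≈ 911 coils

Annual demand D = 219 × 260 = 56,940.
EOQ = √(2DS / H) = √(2 × 56,940 × 287 / 39.4).
= √(32,683,560 / 39.4) = √829,531.9797 ≈ 910.786.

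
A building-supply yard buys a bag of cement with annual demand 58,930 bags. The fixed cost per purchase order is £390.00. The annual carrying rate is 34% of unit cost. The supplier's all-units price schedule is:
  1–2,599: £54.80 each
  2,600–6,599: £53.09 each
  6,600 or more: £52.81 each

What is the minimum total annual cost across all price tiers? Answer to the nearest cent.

TC* ≈ £3,160,898.98

Holding cost per unit per year at price C is H = 0.34·C.
Evaluate total cost at each tier's feasible EOQ or, if the EOQ is below the tier, at the tier's minimum quantity.
EOQ at £54.80 = 1570.7 (feasible in tier 1): TC = 58,930×£54.80 + (58,930/1570.7)×390 + (1570.7/2)×0.34×£54.80 = £3,258,628.78.
EOQ at £53.09 = 1595.8 < 2600, so use break Q=2600: TC = 58,930×£53.09 + (58,930/2600.0)×390 + (2600.0/2)×0.34×£53.09 = £3,160,898.98.
EOQ at £52.81 = 1600.0 < 6600, so use break Q=6600: TC = 58,930×£52.81 + (58,930/6600.0)×390 + (6600.0/2)×0.34×£52.81 = £3,174,828.35.
Lowest total cost among the candidates is at Q = 2600.0.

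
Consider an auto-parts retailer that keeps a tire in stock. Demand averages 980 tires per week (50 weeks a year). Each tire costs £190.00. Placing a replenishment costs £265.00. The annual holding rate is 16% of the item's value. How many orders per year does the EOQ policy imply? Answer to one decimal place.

Annual demand D = 980 × 50 = 49,000.
Holding cost H = 0.16 × £190.00 = £30.4000 per unit per year.
EOQ = √(2DS/H) = √(2 × 49,000 × 265 / 30.4) ≈ 924.27.
Orders per year = D / Q* = 49,000 / 924.27 ≈ 53.015.

N ≈ 53.0 orders per year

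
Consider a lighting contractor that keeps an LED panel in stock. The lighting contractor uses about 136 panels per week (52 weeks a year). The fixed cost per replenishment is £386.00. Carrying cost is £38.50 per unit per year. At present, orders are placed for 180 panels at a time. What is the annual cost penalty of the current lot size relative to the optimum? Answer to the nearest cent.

Annual demand D = 136 × 52 = 7,072.
EOQ = √(2DS/H) = √(2 × 7,072 × 386 / 38.5) ≈ 376.57.
Cost at Q* = (D/Q*)S + (Q*/2)H = √(2DSH) ≈ £14,498.07.
Cost at Q = 180: (7,072/180)×386 + (180/2)×38.5 = £15,165.51 + £3,465.00 = £18,630.51.
Excess = £18,630.51 − £14,498.07 = £4,132.44.

Extra cost ≈ £4,132.44 per year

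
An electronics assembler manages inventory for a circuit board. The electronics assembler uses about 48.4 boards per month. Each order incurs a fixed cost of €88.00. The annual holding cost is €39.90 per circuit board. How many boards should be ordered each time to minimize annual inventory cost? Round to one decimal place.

Annual demand D = 48.4 × 12 = 580.8.
EOQ = √(2DS / H) = √(2 × 580.8 × 88 / 39.9).
= √(102,220.8 / 39.9) = √2,561.9248 ≈ 50.615.

Q* ≈ 50.6 boards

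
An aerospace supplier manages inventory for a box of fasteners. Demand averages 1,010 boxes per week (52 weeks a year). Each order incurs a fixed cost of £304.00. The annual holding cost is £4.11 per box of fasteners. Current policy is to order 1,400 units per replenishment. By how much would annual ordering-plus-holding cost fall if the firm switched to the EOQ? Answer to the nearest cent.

Extra cost ≈ £2,825.29 per year

Annual demand D = 1,010 × 52 = 52,520.
EOQ = √(2DS/H) = √(2 × 52,520 × 304 / 4.11) ≈ 2787.36.
Cost at Q* = (D/Q*)S + (Q*/2)H = √(2DSH) ≈ £11,456.05.
Cost at Q = 1,400: (52,520/1,400)×304 + (1,400/2)×4.11 = £11,404.34 + £2,877.00 = £14,281.34.
Excess = £14,281.34 − £11,456.05 = £2,825.29.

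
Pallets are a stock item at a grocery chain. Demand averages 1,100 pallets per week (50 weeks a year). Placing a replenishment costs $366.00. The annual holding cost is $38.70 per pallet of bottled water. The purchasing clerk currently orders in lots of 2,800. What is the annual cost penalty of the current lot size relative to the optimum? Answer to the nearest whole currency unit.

Extra cost ≈ $21,897 per year

Annual demand D = 1,100 × 50 = 55,000.
EOQ = √(2DS/H) = √(2 × 55,000 × 366 / 38.7) ≈ 1019.96.
Cost at Q* = (D/Q*)S + (Q*/2)H = √(2DSH) ≈ $39,472.29.
Cost at Q = 2,800: (55,000/2,800)×366 + (2,800/2)×38.7 = $7,189.29 + $54,180.00 = $61,369.29.
Excess = $61,369.29 − $39,472.29 = $21,896.99.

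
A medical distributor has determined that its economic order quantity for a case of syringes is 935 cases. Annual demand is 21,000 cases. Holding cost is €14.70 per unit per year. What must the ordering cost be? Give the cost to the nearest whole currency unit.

S ≈ €306

Squaring Q* = √(2DS/H) gives Q*² = 2DS/H.
From Q* = √(2DS/H): S = Q*²H / (2D) = 935² × 14.7 / (2 × 21,000) = 305.9787.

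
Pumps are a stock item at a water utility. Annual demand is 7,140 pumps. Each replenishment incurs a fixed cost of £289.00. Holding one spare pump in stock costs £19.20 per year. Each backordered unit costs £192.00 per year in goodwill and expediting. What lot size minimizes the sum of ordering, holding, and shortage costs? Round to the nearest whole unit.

Q* ≈ 486 pumps

With planned backorders, Q* = √(2DS/H) · √((H+B)/B).
√(2DS/H) = √(2 × 7,140 × 289 / 19.2) = 463.620.
√((H+B)/B) = √((19.2+192)/192) = 1.0488.
Q* ≈ 486.249.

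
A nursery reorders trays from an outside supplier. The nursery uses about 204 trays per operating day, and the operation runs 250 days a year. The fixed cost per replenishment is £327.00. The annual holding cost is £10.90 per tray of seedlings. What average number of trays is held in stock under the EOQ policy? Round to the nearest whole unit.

Annual demand D = 204 × 250 = 51,000.
EOQ = √(2DS/H) = √(2 × 51,000 × 327 / 10.9) ≈ 1749.29.
Average inventory = Q*/2 ≈ 1749.29 / 2 = 874.643.

Average inventory ≈ 875 trays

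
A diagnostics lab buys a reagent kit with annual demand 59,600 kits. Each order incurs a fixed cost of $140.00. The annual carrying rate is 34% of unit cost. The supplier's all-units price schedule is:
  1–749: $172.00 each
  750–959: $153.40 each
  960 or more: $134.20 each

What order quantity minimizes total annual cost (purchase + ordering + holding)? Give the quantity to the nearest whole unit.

Holding cost per unit per year at price C is H = 0.34·C.
For each price level, check whether its EOQ is feasible; otherwise the best quantity at that price is the breakpoint.
EOQ at $172.00 = 534.2 (feasible in tier 1): TC = 59,600×$172.00 + (59,600/534.2)×140 + (534.2/2)×0.34×$172.00 = $10,282,439.63.
EOQ at $153.40 = 565.7 < 750, so use break Q=750: TC = 59,600×$153.40 + (59,600/750.0)×140 + (750.0/2)×0.34×$153.40 = $9,173,323.83.
EOQ at $134.20 = 604.8 < 960, so use break Q=960: TC = 59,600×$134.20 + (59,600/960.0)×140 + (960.0/2)×0.34×$134.20 = $8,028,913.11.
Lowest total cost is $8,028,913.11 at Q = 960.0.

Q* ≈ 960 kits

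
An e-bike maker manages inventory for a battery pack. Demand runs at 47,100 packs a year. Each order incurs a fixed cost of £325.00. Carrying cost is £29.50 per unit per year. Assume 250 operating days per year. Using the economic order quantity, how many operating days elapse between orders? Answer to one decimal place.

The optimal lot size = √(2DS/H) = √(2 × 47,100 × 325 / 29.5) ≈ 1018.72.
Cycle time = Q*/D × 250 = 1018.72 / 47,100 × 250 ≈ 5.407 days.

T ≈ 5.4 days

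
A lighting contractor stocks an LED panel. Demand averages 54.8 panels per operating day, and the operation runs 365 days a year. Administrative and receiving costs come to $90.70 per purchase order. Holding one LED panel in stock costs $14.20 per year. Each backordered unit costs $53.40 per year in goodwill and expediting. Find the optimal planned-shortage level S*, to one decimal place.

S* ≈ 119.5 panels

Annual demand D = 54.8 × 365 = 20,002.
With planned backorders, Q* = √(2DS/H) · √((H+B)/B).
√(2DS/H) = √(2 × 20,002 × 90.7 / 14.2) = 505.488.
√((H+B)/B) = √((14.2+53.4)/53.4) = 1.1251.
Q* ≈ 568.740.
S* = Q* · H/(H+B) = 568.740 × 14.2/67.6 ≈ 119.469.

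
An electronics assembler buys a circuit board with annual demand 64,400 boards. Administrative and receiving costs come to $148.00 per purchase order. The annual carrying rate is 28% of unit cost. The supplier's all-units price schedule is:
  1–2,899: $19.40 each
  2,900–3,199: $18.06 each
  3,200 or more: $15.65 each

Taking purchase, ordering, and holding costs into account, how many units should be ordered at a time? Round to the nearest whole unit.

Q* ≈ 3,200 boards

Holding cost per unit per year at price C is H = 0.28·C.
Evaluate total cost at each tier's feasible EOQ or, if the EOQ is below the tier, at the tier's minimum quantity.
EOQ at $19.40 = 1873.3 (feasible in tier 1): TC = 64,400×$19.40 + (64,400/1873.3)×148 + (1873.3/2)×0.28×$19.40 = $1,259,535.80.
EOQ at $18.06 = 1941.6 < 2900, so use break Q=2900: TC = 64,400×$18.06 + (64,400/2900.0)×148 + (2900.0/2)×0.28×$18.06 = $1,173,682.98.
EOQ at $15.65 = 2085.7 < 3200, so use break Q=3200: TC = 64,400×$15.65 + (64,400/3200.0)×148 + (3200.0/2)×0.28×$15.65 = $1,017,849.70.
Lowest total cost is $1,017,849.70 at Q = 3200.0.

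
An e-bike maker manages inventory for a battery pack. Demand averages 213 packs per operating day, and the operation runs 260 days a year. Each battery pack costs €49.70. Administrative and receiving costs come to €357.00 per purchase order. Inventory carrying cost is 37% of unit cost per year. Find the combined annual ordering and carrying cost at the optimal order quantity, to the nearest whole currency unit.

Annual demand D = 213 × 260 = 55,380.
Holding cost H = 0.37 × €49.70 = €18.3890 per unit per year.
Q* = √(2DS/H) = √(2 × 55,380 × 357 / 18.389) ≈ 1466.38.
At Q*, ordering cost (D/Q*)S equals holding cost (Q*/2)H, each = √(DSH/2).
Minimum total = √(2DSH) = √(2 × 55,380 × 357 × 18.389) ≈ 26965.262.

TC* ≈ €26,965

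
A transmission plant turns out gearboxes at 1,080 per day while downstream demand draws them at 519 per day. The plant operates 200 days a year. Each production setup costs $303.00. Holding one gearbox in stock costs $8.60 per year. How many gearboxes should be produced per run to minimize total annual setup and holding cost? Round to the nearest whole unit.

Annual demand D = 519 × 200 = 103,800.
Production build-up factor (1 − d/p) = 1 − 519/1,080 = 0.5194.
Q* = √(2DS / (H(1 − d/p))) = √(2 × 103,800 × 303 / (8.6 × 0.5194)).
= √(62,902,800 / 4.4672) ≈ 3752.461.

Q* ≈ 3,752 gearboxes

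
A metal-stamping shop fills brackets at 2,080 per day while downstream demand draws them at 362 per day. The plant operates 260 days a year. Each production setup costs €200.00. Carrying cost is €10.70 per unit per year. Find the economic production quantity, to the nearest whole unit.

Q* ≈ 2,064 brackets

Annual demand D = 362 × 260 = 94,120.
Production build-up factor (1 − d/p) = 1 − 362/2,080 = 0.8260.
Q* = √(2DS / (H(1 − d/p))) = √(2 × 94,120 × 200 / (10.7 × 0.8260)).
= √(37,648,000 / 8.8378) ≈ 2063.950.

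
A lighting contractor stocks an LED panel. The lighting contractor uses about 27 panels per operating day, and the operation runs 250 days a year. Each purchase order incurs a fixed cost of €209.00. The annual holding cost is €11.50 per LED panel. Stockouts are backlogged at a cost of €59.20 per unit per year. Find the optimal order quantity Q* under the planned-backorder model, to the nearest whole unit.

Q* ≈ 541 panels

Annual demand D = 27 × 250 = 6,750.
With planned backorders, Q* = √(2DS/H) · √((H+B)/B).
√(2DS/H) = √(2 × 6,750 × 209 / 11.5) = 495.326.
√((H+B)/B) = √((11.5+59.2)/59.2) = 1.0928.
Q* ≈ 541.302.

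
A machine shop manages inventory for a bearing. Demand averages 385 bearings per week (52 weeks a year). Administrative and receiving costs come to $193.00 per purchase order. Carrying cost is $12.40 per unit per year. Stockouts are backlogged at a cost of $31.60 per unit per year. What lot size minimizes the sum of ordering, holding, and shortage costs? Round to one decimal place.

Annual demand D = 385 × 52 = 20,020.
With planned backorders, Q* = √(2DS/H) · √((H+B)/B).
√(2DS/H) = √(2 × 20,020 × 193 / 12.4) = 789.432.
√((H+B)/B) = √((12.4+31.6)/31.6) = 1.1800.
Q* ≈ 931.532.

Q* ≈ 931.5 bearings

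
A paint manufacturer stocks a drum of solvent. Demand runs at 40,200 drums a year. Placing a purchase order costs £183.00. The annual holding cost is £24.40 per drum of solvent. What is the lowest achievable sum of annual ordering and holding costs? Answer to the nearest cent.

The optimal lot size = √(2DS/H) = √(2 × 40,200 × 183 / 24.4) ≈ 776.53.
At Q*, ordering cost (D/Q*)S equals holding cost (Q*/2)H, each = √(DSH/2).
Minimum total = √(2DSH) = √(2 × 40,200 × 183 × 24.4) ≈ 18947.350.

TC* ≈ £18,947.35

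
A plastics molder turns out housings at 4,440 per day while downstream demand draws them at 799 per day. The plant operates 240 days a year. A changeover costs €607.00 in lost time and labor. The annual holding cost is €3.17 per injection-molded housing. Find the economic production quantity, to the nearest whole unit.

Annual demand D = 799 × 240 = 191,760.
Production build-up factor (1 − d/p) = 1 − 799/4,440 = 0.8200.
Q* = √(2DS / (H(1 − d/p))) = √(2 × 191,760 × 607 / (3.17 × 0.8200)).
= √(232,796,640 / 2.5995) ≈ 9463.240.

Q* ≈ 9,463 housings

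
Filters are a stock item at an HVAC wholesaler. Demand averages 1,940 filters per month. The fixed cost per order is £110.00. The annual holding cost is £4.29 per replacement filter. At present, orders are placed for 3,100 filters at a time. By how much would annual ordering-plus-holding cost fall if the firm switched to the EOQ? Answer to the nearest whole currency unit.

Annual demand D = 1,940 × 12 = 23,280.
EOQ = √(2DS/H) = √(2 × 23,280 × 110 / 4.29) ≈ 1092.63.
Cost at Q* = (D/Q*)S + (Q*/2)H = √(2DSH) ≈ £4,687.39.
Cost at Q = 3,100: (23,280/3,100)×110 + (3,100/2)×4.29 = £826.06 + £6,649.50 = £7,475.56.
Excess = £7,475.56 − £4,687.39 = £2,788.17.

Extra cost ≈ £2,788 per year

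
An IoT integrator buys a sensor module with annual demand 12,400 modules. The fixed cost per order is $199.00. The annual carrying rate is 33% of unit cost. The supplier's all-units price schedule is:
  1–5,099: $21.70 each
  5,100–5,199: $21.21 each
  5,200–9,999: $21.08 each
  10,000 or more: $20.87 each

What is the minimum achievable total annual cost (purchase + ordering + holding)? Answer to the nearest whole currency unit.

Holding cost per unit per year at price C is H = 0.33·C.
Candidates are each tier's EOQ (if it falls in that tier) and each price-break quantity.
EOQ at $21.70 = 830.2 (feasible in tier 1): TC = 12,400×$21.70 + (12,400/830.2)×199 + (830.2/2)×0.33×$21.70 = $275,024.83.
EOQ at $21.21 = 839.7 < 5100, so use break Q=5100: TC = 12,400×$21.21 + (12,400/5100.0)×199 + (5100.0/2)×0.33×$21.21 = $281,336.06.
EOQ at $21.08 = 842.3 < 5200, so use break Q=5200: TC = 12,400×$21.08 + (12,400/5200.0)×199 + (5200.0/2)×0.33×$21.08 = $279,953.18.
EOQ at $20.87 = 846.5 < 10000, so use break Q=10000: TC = 12,400×$20.87 + (12,400/10000.0)×199 + (10000.0/2)×0.33×$20.87 = $293,470.26.
Lowest total cost among the candidates is at Q = 830.2.

TC* ≈ $275,025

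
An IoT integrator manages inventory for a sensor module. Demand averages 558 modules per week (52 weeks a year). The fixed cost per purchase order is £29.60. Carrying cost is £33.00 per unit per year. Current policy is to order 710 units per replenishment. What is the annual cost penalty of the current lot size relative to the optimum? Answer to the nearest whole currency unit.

Extra cost ≈ £5,396 per year

Annual demand D = 558 × 52 = 29,016.
EOQ = √(2DS/H) = √(2 × 29,016 × 29.6 / 33) ≈ 228.15.
Cost at Q* = (D/Q*)S + (Q*/2)H = √(2DSH) ≈ £7,528.99.
Cost at Q = 710: (29,016/710)×29.6 + (710/2)×33 = £1,209.68 + £11,715.00 = £12,924.68.
Excess = £12,924.68 − £7,528.99 = £5,395.69.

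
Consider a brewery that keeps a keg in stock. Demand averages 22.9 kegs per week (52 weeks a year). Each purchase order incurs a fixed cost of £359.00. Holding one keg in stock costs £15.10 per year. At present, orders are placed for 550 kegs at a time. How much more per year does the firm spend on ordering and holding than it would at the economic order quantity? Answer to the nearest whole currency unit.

Annual demand D = 22.9 × 52 = 1,190.8.
EOQ = √(2DS/H) = √(2 × 1,190.8 × 359 / 15.1) ≈ 237.95.
Cost at Q* = (D/Q*)S + (Q*/2)H = √(2DSH) ≈ £3,593.11.
Cost at Q = 550: (1,190.8/550)×359 + (550/2)×15.1 = £777.27 + £4,152.50 = £4,929.77.
Excess = £4,929.77 − £3,593.11 = £1,336.66.

Extra cost ≈ £1,337 per year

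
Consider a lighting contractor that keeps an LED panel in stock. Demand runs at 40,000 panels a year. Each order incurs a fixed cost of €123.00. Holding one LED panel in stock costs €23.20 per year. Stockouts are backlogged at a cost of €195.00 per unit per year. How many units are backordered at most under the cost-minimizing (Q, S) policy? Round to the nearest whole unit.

With planned backorders, Q* = √(2DS/H) · √((H+B)/B).
√(2DS/H) = √(2 × 40,000 × 123 / 23.2) = 651.259.
√((H+B)/B) = √((23.2+195)/195) = 1.0578.
Q* ≈ 688.912.
S* = Q* · H/(H+B) = 688.912 × 23.2/218.2 ≈ 73.248.

S* ≈ 73 panels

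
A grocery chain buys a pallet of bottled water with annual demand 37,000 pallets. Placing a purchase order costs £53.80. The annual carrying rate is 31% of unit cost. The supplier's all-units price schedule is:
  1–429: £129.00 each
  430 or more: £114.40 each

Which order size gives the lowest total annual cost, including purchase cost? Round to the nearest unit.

Holding cost per unit per year at price C is H = 0.31·C.
Candidates are each tier's EOQ (if it falls in that tier) and each price-break quantity.
EOQ at £129.00 = 315.5 (feasible in tier 1): TC = 37,000×£129.00 + (37,000/315.5)×53.8 + (315.5/2)×0.31×£129.00 = £4,785,617.77.
EOQ at £114.40 = 335.1 < 430, so use break Q=430: TC = 37,000×£114.40 + (37,000/430.0)×53.8 + (430.0/2)×0.31×£114.40 = £4,245,054.06.
Lowest total cost is £4,245,054.06 at Q = 430.0.

Q* ≈ 430 pallets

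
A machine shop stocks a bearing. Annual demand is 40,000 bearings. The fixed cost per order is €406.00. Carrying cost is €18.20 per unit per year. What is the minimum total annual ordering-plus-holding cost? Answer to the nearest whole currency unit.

TC* ≈ €24,313

EOQ = √(2DS/H) = √(2 × 40,000 × 406 / 18.2) ≈ 1335.89.
At Q*, ordering cost (D/Q*)S equals holding cost (Q*/2)H, each = √(DSH/2).
Minimum total = √(2DSH) = √(2 × 40,000 × 406 × 18.2) ≈ 24313.289.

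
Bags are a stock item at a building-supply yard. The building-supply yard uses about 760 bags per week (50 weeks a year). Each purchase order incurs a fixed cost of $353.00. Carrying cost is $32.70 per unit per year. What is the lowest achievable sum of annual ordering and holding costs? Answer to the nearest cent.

Annual demand D = 760 × 50 = 38,000.
The optimal lot size = √(2DS/H) = √(2 × 38,000 × 353 / 32.7) ≈ 905.77.
At the optimum the two cost components are equal, so total cost = 2·(Q*/2)H = Q*·H.
Minimum total = √(2DSH) = √(2 × 38,000 × 353 × 32.7) ≈ 29618.839.

TC* ≈ $29,618.84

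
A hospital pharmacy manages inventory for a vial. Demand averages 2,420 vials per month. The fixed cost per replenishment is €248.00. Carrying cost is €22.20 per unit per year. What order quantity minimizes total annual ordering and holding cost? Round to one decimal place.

Annual demand D = 2,420 × 12 = 29,040.
EOQ = √(2DS / H) = √(2 × 29,040 × 248 / 22.2).
= √(14,403,840 / 22.2) = √648,821.6216 ≈ 805.495.

Q* ≈ 805.5 vials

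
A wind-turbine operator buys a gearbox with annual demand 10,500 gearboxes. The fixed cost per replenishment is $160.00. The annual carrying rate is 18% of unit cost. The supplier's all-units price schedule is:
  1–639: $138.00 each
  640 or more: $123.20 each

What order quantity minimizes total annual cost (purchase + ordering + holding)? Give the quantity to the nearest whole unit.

Holding cost per unit per year at price C is H = 0.18·C.
Candidates are each tier's EOQ (if it falls in that tier) and each price-break quantity.
EOQ at $138.00 = 367.8 (feasible in tier 1): TC = 10,500×$138.00 + (10,500/367.8)×160 + (367.8/2)×0.18×$138.00 = $1,458,135.78.
EOQ at $123.20 = 389.2 < 640, so use break Q=640: TC = 10,500×$123.20 + (10,500/640.0)×160 + (640.0/2)×0.18×$123.20 = $1,303,321.32.
Lowest total cost is $1,303,321.32 at Q = 640.0.

Q* ≈ 640 gearboxes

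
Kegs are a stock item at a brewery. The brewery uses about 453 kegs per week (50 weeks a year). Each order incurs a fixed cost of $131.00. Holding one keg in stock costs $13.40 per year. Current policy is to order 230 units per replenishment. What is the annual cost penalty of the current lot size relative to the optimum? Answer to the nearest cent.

Annual demand D = 453 × 50 = 22,650.
EOQ = √(2DS/H) = √(2 × 22,650 × 131 / 13.4) ≈ 665.48.
Cost at Q* = (D/Q*)S + (Q*/2)H = √(2DSH) ≈ $8,917.38.
Cost at Q = 230: (22,650/230)×131 + (230/2)×13.4 = $12,900.65 + $1,541.00 = $14,441.65.
Excess = $14,441.65 − $8,917.38 = $5,524.27.

Extra cost ≈ $5,524.27 per year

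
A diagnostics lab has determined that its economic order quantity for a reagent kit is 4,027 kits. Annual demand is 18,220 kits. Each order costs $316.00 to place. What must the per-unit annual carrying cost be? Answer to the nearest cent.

The basic EOQ model gives Q* = √(2DS/H); rearrange for the unknown.
From Q* = √(2DS/H): H = 2DS / Q*² = 2 × 18,220 × 316 / 4,027² = 0.7101.

H ≈ $0.71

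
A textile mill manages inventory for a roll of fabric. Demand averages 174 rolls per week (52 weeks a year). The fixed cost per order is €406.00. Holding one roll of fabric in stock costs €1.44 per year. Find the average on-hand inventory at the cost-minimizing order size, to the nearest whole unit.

Annual demand D = 174 × 52 = 9,048.
The optimal lot size = √(2DS/H) = √(2 × 9,048 × 406 / 1.44) ≈ 2258.78.
Average inventory = Q*/2 ≈ 2258.78 / 2 = 1129.388.

Average inventory ≈ 1,129 rolls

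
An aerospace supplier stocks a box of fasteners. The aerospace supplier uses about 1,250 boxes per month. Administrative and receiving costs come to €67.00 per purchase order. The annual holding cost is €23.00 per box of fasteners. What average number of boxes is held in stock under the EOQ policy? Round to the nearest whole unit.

Average inventory ≈ 148 boxes

Annual demand D = 1,250 × 12 = 15,000.
Q* = √(2DS/H) = √(2 × 15,000 × 67 / 23) ≈ 295.62.
Average inventory = Q*/2 ≈ 295.62 / 2 = 147.810.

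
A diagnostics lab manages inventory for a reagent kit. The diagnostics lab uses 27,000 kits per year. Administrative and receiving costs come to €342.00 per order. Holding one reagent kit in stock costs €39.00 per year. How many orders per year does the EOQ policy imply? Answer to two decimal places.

N ≈ 39.24 orders per year

EOQ = √(2DS/H) = √(2 × 27,000 × 342 / 39) ≈ 688.14.
Orders per year = D / Q* = 27,000 / 688.14 ≈ 39.236.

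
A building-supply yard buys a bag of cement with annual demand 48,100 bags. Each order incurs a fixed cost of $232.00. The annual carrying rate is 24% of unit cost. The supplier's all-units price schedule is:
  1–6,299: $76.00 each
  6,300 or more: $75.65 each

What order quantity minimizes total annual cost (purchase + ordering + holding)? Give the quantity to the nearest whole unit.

Q* ≈ 1,106 bags

Holding cost per unit per year at price C is H = 0.24·C.
Evaluate total cost at each tier's feasible EOQ or, if the EOQ is below the tier, at the tier's minimum quantity.
EOQ at $76.00 = 1106.2 (feasible in tier 1): TC = 48,100×$76.00 + (48,100/1106.2)×232 + (1106.2/2)×0.24×$76.00 = $3,675,776.41.
EOQ at $75.65 = 1108.7 < 6300, so use break Q=6300: TC = 48,100×$75.65 + (48,100/6300.0)×232 + (6300.0/2)×0.24×$75.65 = $3,697,727.70.
Lowest total cost is $3,675,776.41 at Q = 1106.2.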